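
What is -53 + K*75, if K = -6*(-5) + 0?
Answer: 2197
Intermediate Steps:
K = 30 (K = 30 + 0 = 30)
-53 + K*75 = -53 + 30*75 = -53 + 2250 = 2197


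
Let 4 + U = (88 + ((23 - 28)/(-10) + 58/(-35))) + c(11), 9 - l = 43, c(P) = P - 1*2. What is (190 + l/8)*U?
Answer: 4776747/280 ≈ 17060.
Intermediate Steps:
c(P) = -2 + P (c(P) = P - 2 = -2 + P)
l = -34 (l = 9 - 1*43 = 9 - 43 = -34)
U = 6429/70 (U = -4 + ((88 + ((23 - 28)/(-10) + 58/(-35))) + (-2 + 11)) = -4 + ((88 + (-5*(-1/10) + 58*(-1/35))) + 9) = -4 + ((88 + (1/2 - 58/35)) + 9) = -4 + ((88 - 81/70) + 9) = -4 + (6079/70 + 9) = -4 + 6709/70 = 6429/70 ≈ 91.843)
(190 + l/8)*U = (190 - 34/8)*(6429/70) = (190 - 34*1/8)*(6429/70) = (190 - 17/4)*(6429/70) = (743/4)*(6429/70) = 4776747/280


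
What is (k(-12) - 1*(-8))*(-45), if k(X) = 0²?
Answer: -360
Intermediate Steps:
k(X) = 0
(k(-12) - 1*(-8))*(-45) = (0 - 1*(-8))*(-45) = (0 + 8)*(-45) = 8*(-45) = -360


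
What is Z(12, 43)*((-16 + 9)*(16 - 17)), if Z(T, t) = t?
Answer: 301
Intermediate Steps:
Z(12, 43)*((-16 + 9)*(16 - 17)) = 43*((-16 + 9)*(16 - 17)) = 43*(-7*(-1)) = 43*7 = 301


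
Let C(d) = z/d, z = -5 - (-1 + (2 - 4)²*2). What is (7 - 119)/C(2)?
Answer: 56/3 ≈ 18.667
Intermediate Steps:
z = -12 (z = -5 - (-1 + (-2)²*2) = -5 - (-1 + 4*2) = -5 - (-1 + 8) = -5 - 1*7 = -5 - 7 = -12)
C(d) = -12/d
(7 - 119)/C(2) = (7 - 119)/((-12/2)) = -112/(-12*½) = -112/(-6) = -⅙*(-112) = 56/3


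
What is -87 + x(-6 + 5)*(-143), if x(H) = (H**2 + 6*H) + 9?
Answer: -659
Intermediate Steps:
x(H) = 9 + H**2 + 6*H
-87 + x(-6 + 5)*(-143) = -87 + (9 + (-6 + 5)**2 + 6*(-6 + 5))*(-143) = -87 + (9 + (-1)**2 + 6*(-1))*(-143) = -87 + (9 + 1 - 6)*(-143) = -87 + 4*(-143) = -87 - 572 = -659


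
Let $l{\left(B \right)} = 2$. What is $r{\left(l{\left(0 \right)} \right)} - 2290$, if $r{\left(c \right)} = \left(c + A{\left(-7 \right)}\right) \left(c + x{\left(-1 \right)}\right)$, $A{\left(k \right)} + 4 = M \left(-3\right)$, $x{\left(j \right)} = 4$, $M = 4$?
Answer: $-2374$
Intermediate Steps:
$A{\left(k \right)} = -16$ ($A{\left(k \right)} = -4 + 4 \left(-3\right) = -4 - 12 = -16$)
$r{\left(c \right)} = \left(-16 + c\right) \left(4 + c\right)$ ($r{\left(c \right)} = \left(c - 16\right) \left(c + 4\right) = \left(-16 + c\right) \left(4 + c\right)$)
$r{\left(l{\left(0 \right)} \right)} - 2290 = \left(-64 + 2^{2} - 24\right) - 2290 = \left(-64 + 4 - 24\right) - 2290 = -84 - 2290 = -2374$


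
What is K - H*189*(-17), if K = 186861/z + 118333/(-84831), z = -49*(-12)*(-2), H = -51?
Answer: -5454389819009/33253752 ≈ -1.6402e+5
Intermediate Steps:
z = -1176 (z = 588*(-2) = -1176)
K = -5330255033/33253752 (K = 186861/(-1176) + 118333/(-84831) = 186861*(-1/1176) + 118333*(-1/84831) = -62287/392 - 118333/84831 = -5330255033/33253752 ≈ -160.29)
K - H*189*(-17) = -5330255033/33253752 - (-51)*189*(-17) = -5330255033/33253752 - (-51)*(-3213) = -5330255033/33253752 - 1*163863 = -5330255033/33253752 - 163863 = -5454389819009/33253752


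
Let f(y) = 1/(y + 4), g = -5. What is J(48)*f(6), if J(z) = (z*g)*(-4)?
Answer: 96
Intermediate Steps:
J(z) = 20*z (J(z) = (z*(-5))*(-4) = -5*z*(-4) = 20*z)
f(y) = 1/(4 + y)
J(48)*f(6) = (20*48)/(4 + 6) = 960/10 = 960*(⅒) = 96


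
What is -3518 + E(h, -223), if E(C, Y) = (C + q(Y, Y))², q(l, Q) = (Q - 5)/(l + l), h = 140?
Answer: 806872934/49729 ≈ 16225.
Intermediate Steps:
q(l, Q) = (-5 + Q)/(2*l) (q(l, Q) = (-5 + Q)/((2*l)) = (-5 + Q)*(1/(2*l)) = (-5 + Q)/(2*l))
E(C, Y) = (C + (-5 + Y)/(2*Y))²
-3518 + E(h, -223) = -3518 + (¼)*(-5 - 223 + 2*140*(-223))²/(-223)² = -3518 + (¼)*(1/49729)*(-5 - 223 - 62440)² = -3518 + (¼)*(1/49729)*(-62668)² = -3518 + (¼)*(1/49729)*3927278224 = -3518 + 981819556/49729 = 806872934/49729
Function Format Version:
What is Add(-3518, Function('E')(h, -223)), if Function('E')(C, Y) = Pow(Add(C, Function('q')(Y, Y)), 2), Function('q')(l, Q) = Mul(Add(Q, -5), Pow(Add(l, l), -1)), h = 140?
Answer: Rational(806872934, 49729) ≈ 16225.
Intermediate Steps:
Function('q')(l, Q) = Mul(Rational(1, 2), Pow(l, -1), Add(-5, Q)) (Function('q')(l, Q) = Mul(Add(-5, Q), Pow(Mul(2, l), -1)) = Mul(Add(-5, Q), Mul(Rational(1, 2), Pow(l, -1))) = Mul(Rational(1, 2), Pow(l, -1), Add(-5, Q)))
Function('E')(C, Y) = Pow(Add(C, Mul(Rational(1, 2), Pow(Y, -1), Add(-5, Y))), 2)
Add(-3518, Function('E')(h, -223)) = Add(-3518, Mul(Rational(1, 4), Pow(-223, -2), Pow(Add(-5, -223, Mul(2, 140, -223)), 2))) = Add(-3518, Mul(Rational(1, 4), Rational(1, 49729), Pow(Add(-5, -223, -62440), 2))) = Add(-3518, Mul(Rational(1, 4), Rational(1, 49729), Pow(-62668, 2))) = Add(-3518, Mul(Rational(1, 4), Rational(1, 49729), 3927278224)) = Add(-3518, Rational(981819556, 49729)) = Rational(806872934, 49729)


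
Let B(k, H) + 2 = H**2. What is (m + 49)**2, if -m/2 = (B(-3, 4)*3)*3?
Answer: 41209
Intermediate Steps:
B(k, H) = -2 + H**2
m = -252 (m = -2*(-2 + 4**2)*3*3 = -2*(-2 + 16)*3*3 = -2*14*3*3 = -84*3 = -2*126 = -252)
(m + 49)**2 = (-252 + 49)**2 = (-203)**2 = 41209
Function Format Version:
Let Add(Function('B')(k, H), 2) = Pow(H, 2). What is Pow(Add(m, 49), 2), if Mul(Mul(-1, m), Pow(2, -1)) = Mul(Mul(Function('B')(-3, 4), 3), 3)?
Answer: 41209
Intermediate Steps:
Function('B')(k, H) = Add(-2, Pow(H, 2))
m = -252 (m = Mul(-2, Mul(Mul(Add(-2, Pow(4, 2)), 3), 3)) = Mul(-2, Mul(Mul(Add(-2, 16), 3), 3)) = Mul(-2, Mul(Mul(14, 3), 3)) = Mul(-2, Mul(42, 3)) = Mul(-2, 126) = -252)
Pow(Add(m, 49), 2) = Pow(Add(-252, 49), 2) = Pow(-203, 2) = 41209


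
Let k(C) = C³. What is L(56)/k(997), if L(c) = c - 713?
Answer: -657/991026973 ≈ -6.6295e-7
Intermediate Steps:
L(c) = -713 + c
L(56)/k(997) = (-713 + 56)/(997³) = -657/991026973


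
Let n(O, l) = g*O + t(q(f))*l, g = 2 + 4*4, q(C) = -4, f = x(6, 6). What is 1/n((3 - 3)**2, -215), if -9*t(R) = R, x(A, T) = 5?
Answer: -9/860 ≈ -0.010465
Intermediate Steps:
f = 5
t(R) = -R/9
g = 18 (g = 2 + 16 = 18)
n(O, l) = 18*O + 4*l/9 (n(O, l) = 18*O + (-1/9*(-4))*l = 18*O + 4*l/9)
1/n((3 - 3)**2, -215) = 1/(18*(3 - 3)**2 + (4/9)*(-215)) = 1/(18*0**2 - 860/9) = 1/(18*0 - 860/9) = 1/(0 - 860/9) = 1/(-860/9) = -9/860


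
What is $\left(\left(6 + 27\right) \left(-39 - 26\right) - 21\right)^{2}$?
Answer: $4691556$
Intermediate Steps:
$\left(\left(6 + 27\right) \left(-39 - 26\right) - 21\right)^{2} = \left(33 \left(-65\right) - 21\right)^{2} = \left(-2145 - 21\right)^{2} = \left(-2166\right)^{2} = 4691556$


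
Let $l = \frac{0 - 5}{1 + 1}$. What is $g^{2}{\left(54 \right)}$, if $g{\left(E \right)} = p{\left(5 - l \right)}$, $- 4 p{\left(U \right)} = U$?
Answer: $\frac{225}{64} \approx 3.5156$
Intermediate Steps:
$l = - \frac{5}{2} \approx -2.5$
$p{\left(U \right)} = - \frac{U}{4}$
$g{\left(E \right)} = - \frac{15}{8}$ ($g{\left(E \right)} = - \frac{5 - - \frac{5}{2}}{4} = - \frac{5 + \frac{5}{2}}{4} = \left(- \frac{1}{4}\right) \frac{15}{2} = - \frac{15}{8}$)
$g^{2}{\left(54 \right)} = \left(- \frac{15}{8}\right)^{2} = \frac{225}{64}$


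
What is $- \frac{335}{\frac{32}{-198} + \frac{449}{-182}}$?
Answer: $\frac{6036030}{47363} \approx 127.44$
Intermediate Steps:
$- \frac{335}{\frac{32}{-198} + \frac{449}{-182}} = - \frac{335}{32 \left(- \frac{1}{198}\right) + 449 \left(- \frac{1}{182}\right)} = - \frac{335}{- \frac{16}{99} - \frac{449}{182}} = - \frac{335}{- \frac{47363}{18018}} = \left(-335\right) \left(- \frac{18018}{47363}\right) = \frac{6036030}{47363}$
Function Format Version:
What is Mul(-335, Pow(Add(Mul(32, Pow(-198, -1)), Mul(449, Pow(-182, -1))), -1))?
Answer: Rational(6036030, 47363) ≈ 127.44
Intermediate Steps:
Mul(-335, Pow(Add(Mul(32, Pow(-198, -1)), Mul(449, Pow(-182, -1))), -1)) = Mul(-335, Pow(Add(Mul(32, Rational(-1, 198)), Mul(449, Rational(-1, 182))), -1)) = Mul(-335, Pow(Add(Rational(-16, 99), Rational(-449, 182)), -1)) = Mul(-335, Pow(Rational(-47363, 18018), -1)) = Mul(-335, Rational(-18018, 47363)) = Rational(6036030, 47363)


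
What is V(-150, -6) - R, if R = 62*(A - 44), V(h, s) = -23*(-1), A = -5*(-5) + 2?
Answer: 1077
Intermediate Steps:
A = 27 (A = 25 + 2 = 27)
V(h, s) = 23
R = -1054 (R = 62*(27 - 44) = 62*(-17) = -1054)
V(-150, -6) - R = 23 - 1*(-1054) = 23 + 1054 = 1077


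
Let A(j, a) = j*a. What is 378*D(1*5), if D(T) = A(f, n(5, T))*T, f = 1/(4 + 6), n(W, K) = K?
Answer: 945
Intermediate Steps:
f = ⅒ (f = 1/10 = ⅒ ≈ 0.10000)
A(j, a) = a*j
D(T) = T²/10 (D(T) = (T*(⅒))*T = (T/10)*T = T²/10)
378*D(1*5) = 378*((1*5)²/10) = 378*((⅒)*5²) = 378*((⅒)*25) = 378*(5/2) = 945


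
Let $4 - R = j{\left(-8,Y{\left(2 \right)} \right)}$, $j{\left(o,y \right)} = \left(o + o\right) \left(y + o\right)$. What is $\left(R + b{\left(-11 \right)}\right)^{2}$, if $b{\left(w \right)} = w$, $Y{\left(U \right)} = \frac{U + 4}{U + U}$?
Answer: $12321$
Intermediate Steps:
$Y{\left(U \right)} = \frac{4 + U}{2 U}$
$j{\left(o,y \right)} = 2 o \left(o + y\right)$
$R = -100$ ($R = 4 - 2 \left(-8\right) \left(-8 + \frac{4 + 2}{2 \cdot 2}\right) = 4 - 2 \left(-8\right) \left(-8 + \frac{1}{2} \cdot \frac{1}{2} \cdot 6\right) = 4 - 2 \left(-8\right) \left(-8 + \frac{3}{2}\right) = 4 - 2 \left(-8\right) \left(- \frac{13}{2}\right) = 4 - 104 = -100$)
$\left(R + b{\left(-11 \right)}\right)^{2} = \left(-100 - 11\right)^{2} = \left(-111\right)^{2} = 12321$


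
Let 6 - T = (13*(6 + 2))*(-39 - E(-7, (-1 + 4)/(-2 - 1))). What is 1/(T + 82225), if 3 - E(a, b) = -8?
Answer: 1/87431 ≈ 1.1438e-5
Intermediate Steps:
E(a, b) = 11 (E(a, b) = 3 - 1*(-8) = 3 + 8 = 11)
T = 5206 (T = 6 - 13*(6 + 2)*(-39 - 1*11) = 6 - 13*8*(-39 - 11) = 6 - 104*(-50) = 6 - 1*(-5200) = 6 + 5200 = 5206)
1/(T + 82225) = 1/(5206 + 82225) = 1/87431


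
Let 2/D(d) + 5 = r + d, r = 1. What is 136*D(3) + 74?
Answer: -198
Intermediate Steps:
D(d) = 2/(-4 + d) (D(d) = 2/(-5 + (1 + d)) = 2/(-4 + d))
136*D(3) + 74 = 136*(2/(-4 + 3)) + 74 = 136*(2/(-1)) + 74 = 136*(2*(-1)) + 74 = 136*(-2) + 74 = -272 + 74 = -198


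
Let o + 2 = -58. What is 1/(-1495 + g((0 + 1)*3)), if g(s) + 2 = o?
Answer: -1/1557 ≈ -0.00064226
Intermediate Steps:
o = -60 (o = -2 - 58 = -60)
g(s) = -62 (g(s) = -2 - 60 = -62)
1/(-1495 + g((0 + 1)*3)) = 1/(-1495 - 62) = 1/(-1557) = -1/1557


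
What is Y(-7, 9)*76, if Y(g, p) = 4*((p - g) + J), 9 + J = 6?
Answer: 3952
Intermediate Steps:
J = -3 (J = -9 + 6 = -3)
Y(g, p) = -12 - 4*g + 4*p (Y(g, p) = 4*((p - g) - 3) = 4*(-3 + p - g) = -12 - 4*g + 4*p)
Y(-7, 9)*76 = (-12 - 4*(-7) + 4*9)*76 = (-12 + 28 + 36)*76 = 52*76 = 3952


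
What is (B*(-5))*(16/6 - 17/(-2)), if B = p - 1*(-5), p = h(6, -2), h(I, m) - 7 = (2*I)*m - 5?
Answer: 5695/6 ≈ 949.17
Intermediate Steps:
h(I, m) = 2 + 2*I*m (h(I, m) = 7 + ((2*I)*m - 5) = 7 + (2*I*m - 5) = 7 + (-5 + 2*I*m) = 2 + 2*I*m)
p = -22 (p = 2 + 2*6*(-2) = 2 - 24 = -22)
B = -17 (B = -22 - 1*(-5) = -22 + 5 = -17)
(B*(-5))*(16/6 - 17/(-2)) = (-17*(-5))*(16/6 - 17/(-2)) = 85*(16*(⅙) - 17*(-½)) = 85*(8/3 + 17/2) = 85*(67/6) = 5695/6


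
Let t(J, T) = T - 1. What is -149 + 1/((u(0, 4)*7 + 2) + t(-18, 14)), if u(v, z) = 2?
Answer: -4320/29 ≈ -148.97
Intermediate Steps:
t(J, T) = -1 + T
-149 + 1/((u(0, 4)*7 + 2) + t(-18, 14)) = -149 + 1/((2*7 + 2) + (-1 + 14)) = -149 + 1/((14 + 2) + 13) = -149 + 1/(16 + 13) = -149 + 1/29 = -4320/29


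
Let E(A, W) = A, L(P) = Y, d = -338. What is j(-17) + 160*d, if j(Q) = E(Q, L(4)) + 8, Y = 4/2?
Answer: -54089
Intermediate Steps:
Y = 2 (Y = 4*(½) = 2)
L(P) = 2
j(Q) = 8 + Q (j(Q) = Q + 8 = 8 + Q)
j(-17) + 160*d = (8 - 17) + 160*(-338) = -9 - 54080 = -54089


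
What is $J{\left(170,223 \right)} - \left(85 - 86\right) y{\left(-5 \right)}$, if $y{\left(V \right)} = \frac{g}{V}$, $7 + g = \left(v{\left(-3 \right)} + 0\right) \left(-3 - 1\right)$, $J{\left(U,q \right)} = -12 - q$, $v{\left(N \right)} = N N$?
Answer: $- \frac{1132}{5} \approx -226.4$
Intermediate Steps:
$v{\left(N \right)} = N^{2}$
$g = -43$ ($g = -7 + \left(\left(-3\right)^{2} + 0\right) \left(-3 - 1\right) = -7 + \left(9 + 0\right) \left(-4\right) = -7 + 9 \left(-4\right) = -7 - 36 = -43$)
$y{\left(V \right)} = - \frac{43}{V}$
$J{\left(170,223 \right)} - \left(85 - 86\right) y{\left(-5 \right)} = \left(-12 - 223\right) - \left(85 - 86\right) \left(- \frac{43}{-5}\right) = \left(-12 - 223\right) - - \frac{\left(-43\right) \left(-1\right)}{5} = -235 - \left(-1\right) \frac{43}{5} = -235 - - \frac{43}{5} = -235 + \frac{43}{5} = - \frac{1132}{5}$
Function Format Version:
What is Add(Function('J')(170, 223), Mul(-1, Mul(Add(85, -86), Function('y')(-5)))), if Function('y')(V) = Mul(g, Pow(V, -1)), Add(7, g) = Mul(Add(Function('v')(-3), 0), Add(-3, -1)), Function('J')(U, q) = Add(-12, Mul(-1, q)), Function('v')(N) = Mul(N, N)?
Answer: Rational(-1132, 5) ≈ -226.40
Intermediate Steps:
Function('v')(N) = Pow(N, 2)
g = -43 (g = Add(-7, Mul(Add(Pow(-3, 2), 0), Add(-3, -1))) = Add(-7, Mul(Add(9, 0), -4)) = Add(-7, Mul(9, -4)) = Add(-7, -36) = -43)
Function('y')(V) = Mul(-43, Pow(V, -1))
Add(Function('J')(170, 223), Mul(-1, Mul(Add(85, -86), Function('y')(-5)))) = Add(Add(-12, Mul(-1, 223)), Mul(-1, Mul(Add(85, -86), Mul(-43, Pow(-5, -1))))) = Add(Add(-12, -223), Mul(-1, Mul(-1, Mul(-43, Rational(-1, 5))))) = Add(-235, Mul(-1, Mul(-1, Rational(43, 5)))) = Add(-235, Mul(-1, Rational(-43, 5))) = Add(-235, Rational(43, 5)) = Rational(-1132, 5)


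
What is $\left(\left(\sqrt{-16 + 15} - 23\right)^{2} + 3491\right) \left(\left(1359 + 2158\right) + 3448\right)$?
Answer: $27992335 - 320390 i \approx 2.7992 \cdot 10^{7} - 3.2039 \cdot 10^{5} i$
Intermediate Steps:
$\left(\left(\sqrt{-16 + 15} - 23\right)^{2} + 3491\right) \left(\left(1359 + 2158\right) + 3448\right) = \left(\left(\sqrt{-1} - 23\right)^{2} + 3491\right) \left(3517 + 3448\right) = \left(\left(i - 23\right)^{2} + 3491\right) 6965 = \left(\left(-23 + i\right)^{2} + 3491\right) 6965 = \left(3491 + \left(-23 + i\right)^{2}\right) 6965 = 24314815 + 6965 \left(-23 + i\right)^{2}$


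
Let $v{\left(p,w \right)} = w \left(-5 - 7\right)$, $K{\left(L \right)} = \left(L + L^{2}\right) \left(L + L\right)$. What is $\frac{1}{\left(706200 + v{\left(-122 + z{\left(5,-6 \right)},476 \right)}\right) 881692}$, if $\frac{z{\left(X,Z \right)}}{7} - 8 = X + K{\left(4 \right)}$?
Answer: $\frac{1}{617614665696} \approx 1.6191 \cdot 10^{-12}$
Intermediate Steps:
$K{\left(L \right)} = 2 L \left(L + L^{2}\right)$ ($K{\left(L \right)} = \left(L + L^{2}\right) 2 L = 2 L \left(L + L^{2}\right)$)
$z{\left(X,Z \right)} = 1176 + 7 X$ ($z{\left(X,Z \right)} = 56 + 7 \left(X + 2 \cdot 4^{2} \left(1 + 4\right)\right) = 56 + 7 \left(X + 2 \cdot 16 \cdot 5\right) = 56 + 7 \left(X + 160\right) = 56 + 7 \left(160 + X\right) = 56 + \left(1120 + 7 X\right) = 1176 + 7 X$)
$v{\left(p,w \right)} = - 12 w$ ($v{\left(p,w \right)} = w \left(-12\right) = - 12 w$)
$\frac{1}{\left(706200 + v{\left(-122 + z{\left(5,-6 \right)},476 \right)}\right) 881692} = \frac{1}{\left(706200 - 5712\right) 881692} = \frac{1}{706200 - 5712} \cdot \frac{1}{881692} = \frac{1}{700488} \cdot \frac{1}{881692} = \frac{1}{617614665696}$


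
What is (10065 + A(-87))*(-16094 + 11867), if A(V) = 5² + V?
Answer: -42282681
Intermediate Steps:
A(V) = 25 + V
(10065 + A(-87))*(-16094 + 11867) = (10065 + (25 - 87))*(-16094 + 11867) = (10065 - 62)*(-4227) = 10003*(-4227) = -42282681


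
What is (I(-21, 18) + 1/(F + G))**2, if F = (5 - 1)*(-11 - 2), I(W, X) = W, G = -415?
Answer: 96196864/218089 ≈ 441.09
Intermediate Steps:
F = -52 (F = 4*(-13) = -52)
(I(-21, 18) + 1/(F + G))**2 = (-21 + 1/(-52 - 415))**2 = (-21 + 1/(-467))**2 = (-21 - 1/467)**2 = (-9808/467)**2 = 96196864/218089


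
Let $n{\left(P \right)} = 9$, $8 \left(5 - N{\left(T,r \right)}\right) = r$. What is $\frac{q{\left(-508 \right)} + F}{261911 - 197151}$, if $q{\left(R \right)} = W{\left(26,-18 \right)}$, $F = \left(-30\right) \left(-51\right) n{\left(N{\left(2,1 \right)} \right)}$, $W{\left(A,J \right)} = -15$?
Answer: $\frac{2751}{12952} \approx 0.2124$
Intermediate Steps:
$N{\left(T,r \right)} = 5 - \frac{r}{8}$
$F = 13770$ ($F = \left(-30\right) \left(-51\right) 9 = 1530 \cdot 9 = 13770$)
$q{\left(R \right)} = -15$
$\frac{q{\left(-508 \right)} + F}{261911 - 197151} = \frac{-15 + 13770}{261911 - 197151} = \frac{13755}{64760} = 13755 \cdot \frac{1}{64760} = \frac{2751}{12952}$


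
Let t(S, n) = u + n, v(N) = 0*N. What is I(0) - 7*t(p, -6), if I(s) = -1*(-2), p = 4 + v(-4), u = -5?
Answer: 79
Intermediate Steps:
v(N) = 0
p = 4 (p = 4 + 0 = 4)
t(S, n) = -5 + n
I(s) = 2
I(0) - 7*t(p, -6) = 2 - 7*(-5 - 6) = 2 - 7*(-11) = 2 + 77 = 79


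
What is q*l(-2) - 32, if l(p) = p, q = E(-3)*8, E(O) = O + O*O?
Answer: -128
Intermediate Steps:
E(O) = O + O²
q = 48 (q = -3*(1 - 3)*8 = -3*(-2)*8 = 6*8 = 48)
q*l(-2) - 32 = 48*(-2) - 32 = -96 - 32 = -128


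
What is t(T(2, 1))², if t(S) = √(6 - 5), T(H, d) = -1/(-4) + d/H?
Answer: 1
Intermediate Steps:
T(H, d) = ¼ + d/H (T(H, d) = -1*(-¼) + d/H = ¼ + d/H)
t(S) = 1 (t(S) = √1 = 1)
t(T(2, 1))² = 1² = 1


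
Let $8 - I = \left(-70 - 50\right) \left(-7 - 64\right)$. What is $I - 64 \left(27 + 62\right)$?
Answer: $-14208$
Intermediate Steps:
$I = -8512$ ($I = 8 - \left(-70 - 50\right) \left(-7 - 64\right) = 8 - \left(-120\right) \left(-71\right) = 8 - 8520 = -8512$)
$I - 64 \left(27 + 62\right) = -8512 - 64 \left(27 + 62\right) = -8512 - 5696 = -14208$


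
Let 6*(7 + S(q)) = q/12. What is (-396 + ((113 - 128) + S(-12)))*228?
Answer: -95342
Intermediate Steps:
S(q) = -7 + q/72 (S(q) = -7 + (q/12)/6 = -7 + q/72)
(-396 + ((113 - 128) + S(-12)))*228 = (-396 + ((113 - 128) + (-7 + (1/72)*(-12))))*228 = (-396 + (-15 + (-7 - ⅙)))*228 = (-396 + (-15 - 43/6))*228 = (-396 - 133/6)*228 = -2509/6*228 = -95342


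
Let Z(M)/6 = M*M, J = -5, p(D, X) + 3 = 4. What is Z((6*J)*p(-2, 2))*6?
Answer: 32400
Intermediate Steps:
p(D, X) = 1 (p(D, X) = -3 + 4 = 1)
Z(M) = 6*M² (Z(M) = 6*(M*M) = 6*M²)
Z((6*J)*p(-2, 2))*6 = (6*((6*(-5))*1)²)*6 = (6*(-30*1)²)*6 = (6*(-30)²)*6 = (6*900)*6 = 5400*6 = 32400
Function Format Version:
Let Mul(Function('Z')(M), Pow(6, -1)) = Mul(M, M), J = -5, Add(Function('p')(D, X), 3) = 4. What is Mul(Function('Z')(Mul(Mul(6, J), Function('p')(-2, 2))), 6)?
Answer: 32400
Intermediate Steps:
Function('p')(D, X) = 1 (Function('p')(D, X) = Add(-3, 4) = 1)
Function('Z')(M) = Mul(6, Pow(M, 2)) (Function('Z')(M) = Mul(6, Mul(M, M)) = Mul(6, Pow(M, 2)))
Mul(Function('Z')(Mul(Mul(6, J), Function('p')(-2, 2))), 6) = Mul(Mul(6, Pow(Mul(Mul(6, -5), 1), 2)), 6) = Mul(Mul(6, Pow(Mul(-30, 1), 2)), 6) = Mul(Mul(6, Pow(-30, 2)), 6) = Mul(Mul(6, 900), 6) = Mul(5400, 6) = 32400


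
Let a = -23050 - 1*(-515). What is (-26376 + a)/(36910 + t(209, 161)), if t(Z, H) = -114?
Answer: -48911/36796 ≈ -1.3292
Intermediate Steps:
a = -22535 (a = -23050 + 515 = -22535)
(-26376 + a)/(36910 + t(209, 161)) = (-26376 - 22535)/(36910 - 114) = -48911/36796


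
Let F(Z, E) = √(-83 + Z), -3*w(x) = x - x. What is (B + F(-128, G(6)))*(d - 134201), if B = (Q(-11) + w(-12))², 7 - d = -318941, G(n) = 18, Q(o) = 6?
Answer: 6650892 + 184747*I*√211 ≈ 6.6509e+6 + 2.6836e+6*I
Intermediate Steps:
w(x) = 0 (w(x) = -(x - x)/3 = -⅓*0 = 0)
d = 318948 (d = 7 - 1*(-318941) = 7 + 318941 = 318948)
B = 36 (B = (6 + 0)² = 6² = 36)
(B + F(-128, G(6)))*(d - 134201) = (36 + √(-83 - 128))*(318948 - 134201) = (36 + √(-211))*184747 = (36 + I*√211)*184747 = 6650892 + 184747*I*√211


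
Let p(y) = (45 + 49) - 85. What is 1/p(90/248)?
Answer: 1/9 ≈ 0.11111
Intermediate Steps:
p(y) = 9 (p(y) = 94 - 85 = 9)
1/p(90/248) = 1/9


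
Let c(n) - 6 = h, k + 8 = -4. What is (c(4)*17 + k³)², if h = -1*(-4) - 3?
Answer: 2588881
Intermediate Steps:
k = -12 (k = -8 - 4 = -12)
h = 1 (h = 4 - 3 = 1)
c(n) = 7 (c(n) = 6 + 1 = 7)
(c(4)*17 + k³)² = (7*17 + (-12)³)² = (119 - 1728)² = (-1609)² = 2588881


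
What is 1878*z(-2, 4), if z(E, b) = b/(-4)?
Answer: -1878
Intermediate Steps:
z(E, b) = -b/4 (z(E, b) = b*(-¼) = -b/4)
1878*z(-2, 4) = 1878*(-¼*4) = 1878*(-1) = -1878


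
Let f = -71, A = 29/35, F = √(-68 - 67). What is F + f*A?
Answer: -2059/35 + 3*I*√15 ≈ -58.829 + 11.619*I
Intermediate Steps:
F = 3*I*√15 (F = √(-135) = 3*I*√15 ≈ 11.619*I)
A = 29/35 (A = 29*(1/35) = 29/35 ≈ 0.82857)
F + f*A = 3*I*√15 - 71*29/35 = 3*I*√15 - 2059/35 = -2059/35 + 3*I*√15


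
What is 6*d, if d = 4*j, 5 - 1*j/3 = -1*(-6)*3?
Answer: -936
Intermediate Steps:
j = -39 (j = 15 - 3*(-1*(-6))*3 = 15 - 18*3 = 15 - 3*18 = 15 - 54 = -39)
d = -156 (d = 4*(-39) = -156)
6*d = 6*(-156) = -936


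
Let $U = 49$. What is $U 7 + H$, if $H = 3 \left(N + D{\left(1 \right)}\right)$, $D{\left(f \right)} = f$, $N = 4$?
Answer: $358$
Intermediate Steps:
$H = 15$ ($H = 3 \left(4 + 1\right) = 3 \cdot 5 = 15$)
$U 7 + H = 49 \cdot 7 + 15 = 343 + 15 = 358$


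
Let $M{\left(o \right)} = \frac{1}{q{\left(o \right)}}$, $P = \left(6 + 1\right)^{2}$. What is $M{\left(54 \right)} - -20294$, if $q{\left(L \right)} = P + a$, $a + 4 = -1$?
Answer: $\frac{892937}{44} \approx 20294.0$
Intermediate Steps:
$a = -5$ ($a = -4 - 1 = -5$)
$P = 49$ ($P = 7^{2} = 49$)
$q{\left(L \right)} = 44$ ($q{\left(L \right)} = 49 - 5 = 44$)
$M{\left(o \right)} = \frac{1}{44}$
$M{\left(54 \right)} - -20294 = \frac{1}{44} - -20294 = \frac{1}{44} + 20294 = \frac{892937}{44}$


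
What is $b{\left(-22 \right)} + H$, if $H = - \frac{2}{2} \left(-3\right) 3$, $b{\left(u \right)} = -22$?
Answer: $-13$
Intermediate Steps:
$H = 9$ ($H = \left(-2\right) \frac{1}{2} \left(-3\right) 3 = \left(-1\right) \left(-3\right) 3 = 3 \cdot 3 = 9$)
$b{\left(-22 \right)} + H = -22 + 9 = -13$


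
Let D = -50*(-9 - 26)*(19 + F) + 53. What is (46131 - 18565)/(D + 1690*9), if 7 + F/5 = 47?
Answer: 27566/398513 ≈ 0.069172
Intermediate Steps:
F = 200 (F = -35 + 5*47 = -35 + 235 = 200)
D = 383303 (D = -50*(-9 - 26)*(19 + 200) + 53 = -(-1750)*219 + 53 = -50*(-7665) + 53 = 383250 + 53 = 383303)
(46131 - 18565)/(D + 1690*9) = (46131 - 18565)/(383303 + 1690*9) = 27566/(383303 + 15210) = 27566/398513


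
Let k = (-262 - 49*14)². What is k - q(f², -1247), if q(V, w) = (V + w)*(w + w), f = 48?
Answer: 3534862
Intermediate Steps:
q(V, w) = 2*w*(V + w) (q(V, w) = (V + w)*(2*w) = 2*w*(V + w))
k = 898704 (k = (-262 - 686)² = (-948)² = 898704)
k - q(f², -1247) = 898704 - 2*(-1247)*(48² - 1247) = 898704 - 2*(-1247)*(2304 - 1247) = 898704 - 2*(-1247)*1057 = 898704 - 1*(-2636158) = 898704 + 2636158 = 3534862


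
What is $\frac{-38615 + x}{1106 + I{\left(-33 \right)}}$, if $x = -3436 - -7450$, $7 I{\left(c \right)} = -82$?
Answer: $- \frac{242207}{7660} \approx -31.62$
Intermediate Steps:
$I{\left(c \right)} = - \frac{82}{7}$ ($I{\left(c \right)} = \frac{1}{7} \left(-82\right) = - \frac{82}{7}$)
$x = 4014$ ($x = -3436 + 7450 = 4014$)
$\frac{-38615 + x}{1106 + I{\left(-33 \right)}} = \frac{-38615 + 4014}{1106 - \frac{82}{7}} = - \frac{34601}{\frac{7660}{7}} = \left(-34601\right) \frac{7}{7660} = - \frac{242207}{7660}$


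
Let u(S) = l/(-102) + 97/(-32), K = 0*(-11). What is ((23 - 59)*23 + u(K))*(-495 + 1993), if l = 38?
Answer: -1016281399/816 ≈ -1.2454e+6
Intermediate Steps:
K = 0
u(S) = -5555/1632 (u(S) = 38/(-102) + 97/(-32) = 38*(-1/102) + 97*(-1/32) = -19/51 - 97/32 = -5555/1632)
((23 - 59)*23 + u(K))*(-495 + 1993) = ((23 - 59)*23 - 5555/1632)*(-495 + 1993) = (-36*23 - 5555/1632)*1498 = (-828 - 5555/1632)*1498 = -1356851/1632*1498 = -1016281399/816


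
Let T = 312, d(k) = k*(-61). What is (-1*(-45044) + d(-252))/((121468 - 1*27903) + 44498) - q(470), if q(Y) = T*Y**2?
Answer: -9515412349984/138063 ≈ -6.8921e+7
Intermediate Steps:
d(k) = -61*k
q(Y) = 312*Y**2
(-1*(-45044) + d(-252))/((121468 - 1*27903) + 44498) - q(470) = (-1*(-45044) - 61*(-252))/((121468 - 1*27903) + 44498) - 312*470**2 = (45044 + 15372)/((121468 - 27903) + 44498) - 312*220900 = 60416/(93565 + 44498) - 1*68920800 = 60416/138063 - 68920800 = -9515412349984/138063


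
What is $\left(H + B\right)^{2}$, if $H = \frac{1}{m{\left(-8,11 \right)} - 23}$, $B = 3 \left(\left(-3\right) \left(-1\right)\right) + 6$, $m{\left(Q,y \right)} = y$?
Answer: $\frac{32041}{144} \approx 222.51$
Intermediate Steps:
$B = 15$ ($B = 3 \cdot 3 + 6 = 9 + 6 = 15$)
$H = - \frac{1}{12}$ ($H = \frac{1}{11 - 23} = \frac{1}{-12} = - \frac{1}{12} \approx -0.083333$)
$\left(H + B\right)^{2} = \left(- \frac{1}{12} + 15\right)^{2} = \left(\frac{179}{12}\right)^{2} = \frac{32041}{144}$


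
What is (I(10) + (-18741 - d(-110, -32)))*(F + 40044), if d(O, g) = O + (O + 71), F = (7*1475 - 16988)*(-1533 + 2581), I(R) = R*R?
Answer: 128385887760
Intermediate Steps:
I(R) = R**2
F = -6982824 (F = (10325 - 16988)*1048 = -6663*1048 = -6982824)
d(O, g) = 71 + 2*O (d(O, g) = O + (71 + O) = 71 + 2*O)
(I(10) + (-18741 - d(-110, -32)))*(F + 40044) = (10**2 + (-18741 - (71 + 2*(-110))))*(-6982824 + 40044) = (100 + (-18741 - (71 - 220)))*(-6942780) = (100 + (-18741 - 1*(-149)))*(-6942780) = (100 + (-18741 + 149))*(-6942780) = (100 - 18592)*(-6942780) = -18492*(-6942780) = 128385887760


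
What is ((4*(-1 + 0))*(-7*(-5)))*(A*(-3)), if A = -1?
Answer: -420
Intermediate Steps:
((4*(-1 + 0))*(-7*(-5)))*(A*(-3)) = ((4*(-1 + 0))*(-7*(-5)))*(-1*(-3)) = ((4*(-1))*35)*3 = -4*35*3 = -140*3 = -420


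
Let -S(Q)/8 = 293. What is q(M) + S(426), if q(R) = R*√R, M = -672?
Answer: -2344 - 2688*I*√42 ≈ -2344.0 - 17420.0*I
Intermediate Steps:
S(Q) = -2344 (S(Q) = -8*293 = -2344)
q(R) = R^(3/2)
q(M) + S(426) = (-672)^(3/2) - 2344 = -2688*I*√42 - 2344 = -2344 - 2688*I*√42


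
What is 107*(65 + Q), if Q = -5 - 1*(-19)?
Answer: 8453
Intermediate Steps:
Q = 14 (Q = -5 + 19 = 14)
107*(65 + Q) = 107*(65 + 14) = 107*79 = 8453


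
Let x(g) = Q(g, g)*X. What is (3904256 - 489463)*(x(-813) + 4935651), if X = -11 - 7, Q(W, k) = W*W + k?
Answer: -23723103093501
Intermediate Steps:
Q(W, k) = k + W² (Q(W, k) = W² + k = k + W²)
X = -18
x(g) = -18*g - 18*g² (x(g) = (g + g²)*(-18) = -18*g - 18*g²)
(3904256 - 489463)*(x(-813) + 4935651) = (3904256 - 489463)*(18*(-813)*(-1 - 1*(-813)) + 4935651) = 3414793*(18*(-813)*(-1 + 813) + 4935651) = 3414793*(18*(-813)*812 + 4935651) = 3414793*(-11882808 + 4935651) = 3414793*(-6947157) = -23723103093501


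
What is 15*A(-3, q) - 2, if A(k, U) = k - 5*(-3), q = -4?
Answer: 178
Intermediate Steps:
A(k, U) = 15 + k (A(k, U) = k + 15 = 15 + k)
15*A(-3, q) - 2 = 15*(15 - 3) - 2 = 15*12 - 2 = 180 - 2 = 178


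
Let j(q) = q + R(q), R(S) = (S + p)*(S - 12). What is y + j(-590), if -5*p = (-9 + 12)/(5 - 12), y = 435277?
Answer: 3949077/5 ≈ 7.8982e+5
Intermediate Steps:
p = 3/35 (p = -(-9 + 12)/(5*(5 - 12)) = -3/(5*(-7)) = -3*(-1)/(5*7) = -⅕*(-3/7) = 3/35 ≈ 0.085714)
R(S) = (-12 + S)*(3/35 + S) (R(S) = (S + 3/35)*(S - 12) = (3/35 + S)*(-12 + S) = (-12 + S)*(3/35 + S))
j(q) = -36/35 + q² - 382*q/35 (j(q) = q + (-36/35 + q² - 417*q/35) = -36/35 + q² - 382*q/35)
y + j(-590) = 435277 + (-36/35 + (-590)² - 382/35*(-590)) = 435277 + (-36/35 + 348100 + 45076/7) = 435277 + 1772692/5 = 3949077/5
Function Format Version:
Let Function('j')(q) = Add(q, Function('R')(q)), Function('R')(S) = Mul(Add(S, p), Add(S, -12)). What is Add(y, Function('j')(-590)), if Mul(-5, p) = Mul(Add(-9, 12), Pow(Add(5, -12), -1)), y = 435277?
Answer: Rational(3949077, 5) ≈ 7.8982e+5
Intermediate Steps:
p = Rational(3, 35) (p = Mul(Rational(-1, 5), Mul(Add(-9, 12), Pow(Add(5, -12), -1))) = Mul(Rational(-1, 5), Mul(3, Pow(-7, -1))) = Mul(Rational(-1, 5), Mul(3, Rational(-1, 7))) = Mul(Rational(-1, 5), Rational(-3, 7)) = Rational(3, 35) ≈ 0.085714)
Function('R')(S) = Mul(Add(-12, S), Add(Rational(3, 35), S)) (Function('R')(S) = Mul(Add(S, Rational(3, 35)), Add(S, -12)) = Mul(Add(Rational(3, 35), S), Add(-12, S)) = Mul(Add(-12, S), Add(Rational(3, 35), S)))
Function('j')(q) = Add(Rational(-36, 35), Pow(q, 2), Mul(Rational(-382, 35), q)) (Function('j')(q) = Add(q, Add(Rational(-36, 35), Pow(q, 2), Mul(Rational(-417, 35), q))) = Add(Rational(-36, 35), Pow(q, 2), Mul(Rational(-382, 35), q)))
Add(y, Function('j')(-590)) = Add(435277, Add(Rational(-36, 35), Pow(-590, 2), Mul(Rational(-382, 35), -590))) = Add(435277, Add(Rational(-36, 35), 348100, Rational(45076, 7))) = Add(435277, Rational(1772692, 5)) = Rational(3949077, 5)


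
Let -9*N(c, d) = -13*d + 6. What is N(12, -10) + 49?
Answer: 305/9 ≈ 33.889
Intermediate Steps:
N(c, d) = -⅔ + 13*d/9 (N(c, d) = -(-13*d + 6)/9 = -(6 - 13*d)/9 = -⅔ + 13*d/9)
N(12, -10) + 49 = (-⅔ + (13/9)*(-10)) + 49 = (-⅔ - 130/9) + 49 = -136/9 + 49 = 305/9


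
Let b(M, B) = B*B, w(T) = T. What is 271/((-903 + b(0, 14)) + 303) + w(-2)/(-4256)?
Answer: -144071/214928 ≈ -0.67032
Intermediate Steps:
b(M, B) = B**2
271/((-903 + b(0, 14)) + 303) + w(-2)/(-4256) = 271/((-903 + 14**2) + 303) - 2/(-4256) = 271/((-903 + 196) + 303) - 2*(-1/4256) = 271/(-707 + 303) + 1/2128 = 271/(-404) + 1/2128 = 271*(-1/404) + 1/2128 = -271/404 + 1/2128 = -144071/214928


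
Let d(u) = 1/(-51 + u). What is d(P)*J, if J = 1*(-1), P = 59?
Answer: -⅛ ≈ -0.12500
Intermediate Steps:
J = -1
d(P)*J = -1/(-51 + 59) = -1/8 = (⅛)*(-1) = -⅛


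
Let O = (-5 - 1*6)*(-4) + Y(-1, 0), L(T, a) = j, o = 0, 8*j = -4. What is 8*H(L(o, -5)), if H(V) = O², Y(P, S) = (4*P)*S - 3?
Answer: 13448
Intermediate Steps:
j = -½ (j = (⅛)*(-4) = -½ ≈ -0.50000)
Y(P, S) = -3 + 4*P*S (Y(P, S) = 4*P*S - 3 = -3 + 4*P*S)
L(T, a) = -½
O = 41 (O = (-5 - 1*6)*(-4) + (-3 + 4*(-1)*0) = (-5 - 6)*(-4) + (-3 + 0) = -11*(-4) - 3 = 44 - 3 = 41)
H(V) = 1681 (H(V) = 41² = 1681)
8*H(L(o, -5)) = 8*1681 = 13448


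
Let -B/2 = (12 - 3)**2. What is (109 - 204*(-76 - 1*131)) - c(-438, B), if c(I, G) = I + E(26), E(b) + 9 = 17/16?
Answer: 684527/16 ≈ 42783.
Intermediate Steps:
E(b) = -127/16 (E(b) = -9 + 17/16 = -127/16)
B = -162 (B = -2*(12 - 3)**2 = -2*9**2 = -2*81 = -162)
c(I, G) = -127/16 + I (c(I, G) = I - 127/16 = -127/16 + I)
(109 - 204*(-76 - 1*131)) - c(-438, B) = (109 - 204*(-76 - 1*131)) - (-127/16 - 438) = (109 - 204*(-76 - 131)) - 1*(-7135/16) = (109 - 204*(-207)) + 7135/16 = (109 + 42228) + 7135/16 = 42337 + 7135/16 = 684527/16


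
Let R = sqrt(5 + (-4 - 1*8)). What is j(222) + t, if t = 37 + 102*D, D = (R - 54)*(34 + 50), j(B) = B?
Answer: -462413 + 8568*I*sqrt(7) ≈ -4.6241e+5 + 22669.0*I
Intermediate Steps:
R = I*sqrt(7) (R = sqrt(5 + (-4 - 8)) = sqrt(5 - 12) = sqrt(-7) = I*sqrt(7) ≈ 2.6458*I)
D = -4536 + 84*I*sqrt(7) (D = (I*sqrt(7) - 54)*(34 + 50) = (-54 + I*sqrt(7))*84 = -4536 + 84*I*sqrt(7) ≈ -4536.0 + 222.24*I)
t = -462635 + 8568*I*sqrt(7) (t = 37 + 102*(-4536 + 84*I*sqrt(7)) = 37 + (-462672 + 8568*I*sqrt(7)) = -462635 + 8568*I*sqrt(7) ≈ -4.6264e+5 + 22669.0*I)
j(222) + t = 222 + (-462635 + 8568*I*sqrt(7)) = -462413 + 8568*I*sqrt(7)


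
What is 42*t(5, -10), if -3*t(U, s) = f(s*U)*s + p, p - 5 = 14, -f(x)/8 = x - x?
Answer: -266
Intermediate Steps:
f(x) = 0 (f(x) = -8*(x - x) = -8*0 = 0)
p = 19 (p = 5 + 14 = 19)
t(U, s) = -19/3 (t(U, s) = -(0*s + 19)/3 = -(0 + 19)/3 = -⅓*19 = -19/3)
42*t(5, -10) = 42*(-19/3) = -266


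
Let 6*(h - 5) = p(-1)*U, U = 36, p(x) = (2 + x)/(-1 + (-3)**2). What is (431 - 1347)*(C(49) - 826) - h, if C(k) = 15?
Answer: 2971481/4 ≈ 7.4287e+5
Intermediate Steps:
p(x) = 1/4 + x/8 (p(x) = (2 + x)/(-1 + 9) = (2 + x)/8 = (2 + x)*(1/8) = 1/4 + x/8)
h = 23/4 (h = 5 + ((1/4 + (1/8)*(-1))*36)/6 = 5 + ((1/4 - 1/8)*36)/6 = 5 + ((1/8)*36)/6 = 5 + (1/6)*(9/2) = 5 + 3/4 = 23/4 ≈ 5.7500)
(431 - 1347)*(C(49) - 826) - h = (431 - 1347)*(15 - 826) - 1*23/4 = -916*(-811) - 23/4 = 742876 - 23/4 = 2971481/4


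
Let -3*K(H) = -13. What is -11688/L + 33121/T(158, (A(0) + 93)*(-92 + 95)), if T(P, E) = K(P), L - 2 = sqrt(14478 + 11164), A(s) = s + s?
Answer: 424628747/55549 - 1948*sqrt(25642)/4273 ≈ 7571.2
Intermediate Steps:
A(s) = 2*s
L = 2 + sqrt(25642) (L = 2 + sqrt(14478 + 11164) = 2 + sqrt(25642) ≈ 162.13)
K(H) = 13/3 (K(H) = -1/3*(-13) = 13/3)
T(P, E) = 13/3
-11688/L + 33121/T(158, (A(0) + 93)*(-92 + 95)) = -11688/(2 + sqrt(25642)) + 33121/(13/3) = -11688/(2 + sqrt(25642)) + 33121*(3/13) = -11688/(2 + sqrt(25642)) + 99363/13 = 99363/13 - 11688/(2 + sqrt(25642))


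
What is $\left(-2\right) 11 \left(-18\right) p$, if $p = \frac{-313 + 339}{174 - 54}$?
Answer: $\frac{429}{5} \approx 85.8$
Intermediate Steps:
$p = \frac{13}{60}$ ($p = \frac{26}{174 - 54} = \frac{26}{120} = 26 \cdot \frac{1}{120} = \frac{13}{60} \approx 0.21667$)
$\left(-2\right) 11 \left(-18\right) p = \left(-2\right) 11 \left(-18\right) \frac{13}{60} = \left(-22\right) \left(-18\right) \frac{13}{60} = 396 \cdot \frac{13}{60} = \frac{429}{5}$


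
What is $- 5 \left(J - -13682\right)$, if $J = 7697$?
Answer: $-106895$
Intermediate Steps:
$- 5 \left(J - -13682\right) = - 5 \left(7697 - -13682\right) = - 5 \left(7697 + 13682\right) = \left(-5\right) 21379 = -106895$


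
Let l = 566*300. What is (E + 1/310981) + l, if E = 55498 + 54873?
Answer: 87127857752/310981 ≈ 2.8017e+5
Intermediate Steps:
E = 110371
l = 169800
(E + 1/310981) + l = (110371 + 1/310981) + 169800 = 34323283952/310981 + 169800 = 87127857752/310981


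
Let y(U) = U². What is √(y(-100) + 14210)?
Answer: 3*√2690 ≈ 155.60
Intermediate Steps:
√(y(-100) + 14210) = √((-100)² + 14210) = √(10000 + 14210) = √24210 = 3*√2690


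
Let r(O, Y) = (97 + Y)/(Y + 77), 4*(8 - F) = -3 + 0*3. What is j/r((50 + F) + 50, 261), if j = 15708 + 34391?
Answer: 8466731/179 ≈ 47300.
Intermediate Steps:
F = 35/4 (F = 8 - (-3 + 0*3)/4 = 8 - (-3 + 0)/4 = 8 - ¼*(-3) = 8 + ¾ = 35/4 ≈ 8.7500)
r(O, Y) = (97 + Y)/(77 + Y)
j = 50099
j/r((50 + F) + 50, 261) = 50099/(((97 + 261)/(77 + 261))) = 50099/((358/338)) = 50099/(((1/338)*358)) = 50099/(179/169) = 50099*(169/179) = 8466731/179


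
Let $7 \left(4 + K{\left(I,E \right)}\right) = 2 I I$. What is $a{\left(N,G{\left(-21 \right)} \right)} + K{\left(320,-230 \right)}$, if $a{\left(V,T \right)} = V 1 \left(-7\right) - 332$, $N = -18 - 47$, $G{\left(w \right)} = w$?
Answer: $\frac{205633}{7} \approx 29376.0$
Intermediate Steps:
$K{\left(I,E \right)} = -4 + \frac{2 I^{2}}{7}$ ($K{\left(I,E \right)} = -4 + \frac{2 I I}{7} = -4 + \frac{2 I^{2}}{7}$)
$N = -65$
$a{\left(V,T \right)} = -332 - 7 V$ ($a{\left(V,T \right)} = V \left(-7\right) - 332 = - 7 V - 332 = -332 - 7 V$)
$a{\left(N,G{\left(-21 \right)} \right)} + K{\left(320,-230 \right)} = \left(-332 - -455\right) - \left(4 - \frac{2 \cdot 320^{2}}{7}\right) = \left(-332 + 455\right) + \left(-4 + \frac{2}{7} \cdot 102400\right) = 123 + \left(-4 + \frac{204800}{7}\right) = 123 + \frac{204772}{7} = \frac{205633}{7}$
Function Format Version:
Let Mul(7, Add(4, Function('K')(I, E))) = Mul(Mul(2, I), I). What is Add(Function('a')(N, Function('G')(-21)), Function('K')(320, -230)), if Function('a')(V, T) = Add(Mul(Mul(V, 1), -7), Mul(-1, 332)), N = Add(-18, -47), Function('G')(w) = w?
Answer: Rational(205633, 7) ≈ 29376.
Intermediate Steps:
Function('K')(I, E) = Add(-4, Mul(Rational(2, 7), Pow(I, 2))) (Function('K')(I, E) = Add(-4, Mul(Rational(1, 7), Mul(Mul(2, I), I))) = Add(-4, Mul(Rational(1, 7), Mul(2, Pow(I, 2)))) = Add(-4, Mul(Rational(2, 7), Pow(I, 2))))
N = -65
Function('a')(V, T) = Add(-332, Mul(-7, V)) (Function('a')(V, T) = Add(Mul(V, -7), -332) = Add(Mul(-7, V), -332) = Add(-332, Mul(-7, V)))
Add(Function('a')(N, Function('G')(-21)), Function('K')(320, -230)) = Add(Add(-332, Mul(-7, -65)), Add(-4, Mul(Rational(2, 7), Pow(320, 2)))) = Add(Add(-332, 455), Add(-4, Mul(Rational(2, 7), 102400))) = Add(123, Add(-4, Rational(204800, 7))) = Add(123, Rational(204772, 7)) = Rational(205633, 7)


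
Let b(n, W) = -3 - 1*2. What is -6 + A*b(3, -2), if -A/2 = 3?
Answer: 24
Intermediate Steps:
A = -6 (A = -2*3 = -6)
b(n, W) = -5 (b(n, W) = -3 - 2 = -5)
-6 + A*b(3, -2) = -6 - 6*(-5) = -6 + 30 = 24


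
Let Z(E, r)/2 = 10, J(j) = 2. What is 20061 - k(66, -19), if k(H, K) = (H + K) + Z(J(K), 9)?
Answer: 19994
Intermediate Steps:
Z(E, r) = 20 (Z(E, r) = 2*10 = 20)
k(H, K) = 20 + H + K (k(H, K) = (H + K) + 20 = 20 + H + K)
20061 - k(66, -19) = 20061 - (20 + 66 - 19) = 20061 - 1*67 = 20061 - 67 = 19994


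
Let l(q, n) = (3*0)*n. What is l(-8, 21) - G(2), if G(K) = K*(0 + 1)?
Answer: -2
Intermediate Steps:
l(q, n) = 0 (l(q, n) = 0*n = 0)
G(K) = K (G(K) = K*1 = K)
l(-8, 21) - G(2) = 0 - 1*2 = 0 - 2 = -2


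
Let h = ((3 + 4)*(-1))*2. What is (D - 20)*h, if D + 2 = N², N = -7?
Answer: -378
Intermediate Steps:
h = -14 (h = (7*(-1))*2 = -7*2 = -14)
D = 47 (D = -2 + (-7)² = -2 + 49 = 47)
(D - 20)*h = (47 - 20)*(-14) = 27*(-14) = -378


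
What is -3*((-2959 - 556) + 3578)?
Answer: -189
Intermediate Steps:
-3*((-2959 - 556) + 3578) = -3*(-3515 + 3578) = -3*63 = -189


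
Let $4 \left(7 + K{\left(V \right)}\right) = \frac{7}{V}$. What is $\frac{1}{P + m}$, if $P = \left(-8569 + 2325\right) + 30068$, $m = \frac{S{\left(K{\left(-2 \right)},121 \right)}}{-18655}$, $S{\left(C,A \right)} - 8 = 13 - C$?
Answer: $\frac{21320}{507927647} \approx 4.1974 \cdot 10^{-5}$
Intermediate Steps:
$K{\left(V \right)} = -7 + \frac{7}{4 V}$ ($K{\left(V \right)} = -7 + \frac{7 \frac{1}{V}}{4} = -7 + \frac{7}{4 V}$)
$S{\left(C,A \right)} = 21 - C$ ($S{\left(C,A \right)} = 8 - \left(-13 + C\right) = 21 - C$)
$m = - \frac{33}{21320}$ ($m = \frac{21 - \left(-7 + \frac{7}{4 \left(-2\right)}\right)}{-18655} = \left(21 - \left(-7 + \frac{7}{4} \left(- \frac{1}{2}\right)\right)\right) \left(- \frac{1}{18655}\right) = \left(21 - \left(-7 - \frac{7}{8}\right)\right) \left(- \frac{1}{18655}\right) = \left(21 - - \frac{63}{8}\right) \left(- \frac{1}{18655}\right) = \left(21 + \frac{63}{8}\right) \left(- \frac{1}{18655}\right) = \frac{231}{8} \left(- \frac{1}{18655}\right) = - \frac{33}{21320} \approx -0.0015478$)
$P = 23824$ ($P = -6244 + 30068 = 23824$)
$\frac{1}{P + m} = \frac{1}{23824 - \frac{33}{21320}} = \frac{1}{\frac{507927647}{21320}} = \frac{21320}{507927647}$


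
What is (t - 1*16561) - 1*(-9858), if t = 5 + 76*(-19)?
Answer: -8142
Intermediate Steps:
t = -1439 (t = 5 - 1444 = -1439)
(t - 1*16561) - 1*(-9858) = (-1439 - 1*16561) - 1*(-9858) = (-1439 - 16561) + 9858 = -18000 + 9858 = -8142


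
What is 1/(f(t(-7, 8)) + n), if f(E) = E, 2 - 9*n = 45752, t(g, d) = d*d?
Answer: -3/15058 ≈ -0.00019923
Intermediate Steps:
t(g, d) = d²
n = -15250/3 (n = 2/9 - ⅑*45752 = 2/9 - 45752/9 = -15250/3 ≈ -5083.3)
1/(f(t(-7, 8)) + n) = 1/(8² - 15250/3) = 1/(64 - 15250/3) = 1/(-15058/3) = -3/15058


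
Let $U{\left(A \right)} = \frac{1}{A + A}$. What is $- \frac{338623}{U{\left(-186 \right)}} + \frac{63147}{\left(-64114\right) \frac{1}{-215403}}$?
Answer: $\frac{8089898761425}{64114} \approx 1.2618 \cdot 10^{8}$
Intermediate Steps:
$U{\left(A \right)} = \frac{1}{2 A}$
$- \frac{338623}{U{\left(-186 \right)}} + \frac{63147}{\left(-64114\right) \frac{1}{-215403}} = - \frac{338623}{\frac{1}{2} \frac{1}{-186}} + \frac{63147}{\left(-64114\right) \frac{1}{-215403}} = - \frac{338623}{\frac{1}{2} \left(- \frac{1}{186}\right)} + \frac{63147}{\left(-64114\right) \left(- \frac{1}{215403}\right)} = - \frac{338623}{- \frac{1}{372}} + \frac{63147}{\frac{64114}{215403}} = \left(-338623\right) \left(-372\right) + 63147 \cdot \frac{215403}{64114} = 125967756 + \frac{13602053241}{64114} = \frac{8089898761425}{64114}$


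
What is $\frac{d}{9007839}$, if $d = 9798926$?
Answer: $\frac{9798926}{9007839} \approx 1.0878$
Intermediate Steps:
$\frac{d}{9007839} = \frac{9798926}{9007839}$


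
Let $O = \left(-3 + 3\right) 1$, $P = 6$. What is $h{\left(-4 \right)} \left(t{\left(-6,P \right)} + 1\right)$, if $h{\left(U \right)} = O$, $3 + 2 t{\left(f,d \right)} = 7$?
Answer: $0$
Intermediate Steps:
$t{\left(f,d \right)} = 2$ ($t{\left(f,d \right)} = - \frac{3}{2} + \frac{1}{2} \cdot 7 = - \frac{3}{2} + \frac{7}{2} = 2$)
$O = 0$ ($O = 0 \cdot 1 = 0$)
$h{\left(U \right)} = 0$
$h{\left(-4 \right)} \left(t{\left(-6,P \right)} + 1\right) = 0 \left(2 + 1\right) = 0 \cdot 3 = 0$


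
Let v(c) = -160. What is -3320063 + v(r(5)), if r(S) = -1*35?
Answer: -3320223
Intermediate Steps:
r(S) = -35
-3320063 + v(r(5)) = -3320063 - 160 = -3320223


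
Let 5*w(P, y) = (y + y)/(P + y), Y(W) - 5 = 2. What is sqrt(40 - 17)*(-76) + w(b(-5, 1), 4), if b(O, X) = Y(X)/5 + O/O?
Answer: 1/4 - 76*sqrt(23) ≈ -364.23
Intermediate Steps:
Y(W) = 7 (Y(W) = 5 + 2 = 7)
b(O, X) = 12/5 (b(O, X) = 7/5 + O/O = 7*(1/5) + 1 = 7/5 + 1 = 12/5)
w(P, y) = 2*y/(5*(P + y)) (w(P, y) = ((y + y)/(P + y))/5 = ((2*y)/(P + y))/5 = (2*y/(P + y))/5 = 2*y/(5*(P + y)))
sqrt(40 - 17)*(-76) + w(b(-5, 1), 4) = sqrt(40 - 17)*(-76) + (2/5)*4/(12/5 + 4) = sqrt(23)*(-76) + (2/5)*4/(32/5) = -76*sqrt(23) + (2/5)*4*(5/32) = -76*sqrt(23) + 1/4 = 1/4 - 76*sqrt(23)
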